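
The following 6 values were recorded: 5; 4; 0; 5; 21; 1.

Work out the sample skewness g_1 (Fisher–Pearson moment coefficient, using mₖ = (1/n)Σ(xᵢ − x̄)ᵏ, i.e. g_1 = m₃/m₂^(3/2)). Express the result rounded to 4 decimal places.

1.4845

x̄ = (5 + 4 + 0 + 5 + 21 + 1) / 6 = 6.0000
deviations (xᵢ − x̄): -1.0000, -2.0000, -6.0000, -1.0000, 15.0000, -5.0000
Σ(xᵢ − x̄)² = 292.0000 ⇒ m₂ = 292.0000/6 = 48.66667
Σ(xᵢ − x̄)³ = 3024.0000 ⇒ m₃ = 3024.0000/6 = 504.00000
m₂^(3/2) = 48.66667^(1.5) = 339.50596
g_1 = m₃ / m₂^(3/2) = 504.00000 / 339.50596 ≈ 1.4845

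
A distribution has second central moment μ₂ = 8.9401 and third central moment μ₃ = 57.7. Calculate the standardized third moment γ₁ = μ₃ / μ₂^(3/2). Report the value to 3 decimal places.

2.159

σ = √μ₂ = √8.9401 = 2.99000
σ³ = μ₂^(3/2) = 26.73090
γ₁ = μ₃/σ³ = 57.7 / 26.73090 ≈ 2.159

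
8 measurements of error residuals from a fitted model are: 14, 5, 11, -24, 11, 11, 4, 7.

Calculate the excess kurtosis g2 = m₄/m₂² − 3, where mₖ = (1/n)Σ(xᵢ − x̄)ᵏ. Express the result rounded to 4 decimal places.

2.2763

x̄ = 4.8750
Σ(xᵢ − x̄)² = 1034.8750 ⇒ m₂ = 129.35938
Σ(xᵢ − x̄)⁴ = 706341.5254 ⇒ m₄ = 88292.69067
m₂² = 16733.84790
g2 = m₄/m₂² − 3 = 5.27629 − 3 ≈ 2.2763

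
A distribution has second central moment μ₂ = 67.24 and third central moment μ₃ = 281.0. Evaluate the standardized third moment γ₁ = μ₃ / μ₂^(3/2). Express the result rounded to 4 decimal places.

0.5096

σ = √μ₂ = √67.24 = 8.20000
σ³ = μ₂^(3/2) = 551.36800
γ₁ = μ₃/σ³ = 281.0 / 551.36800 ≈ 0.5096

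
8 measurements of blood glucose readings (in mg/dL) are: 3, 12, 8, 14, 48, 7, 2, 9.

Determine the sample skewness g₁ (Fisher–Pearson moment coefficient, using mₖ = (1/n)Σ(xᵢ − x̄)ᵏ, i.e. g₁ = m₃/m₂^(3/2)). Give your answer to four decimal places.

1.9338

x̄ = (3 + 12 + 8 + 14 + 48 + 7 + 2 + 9) / 8 = 12.8750
deviations (xᵢ − x̄): -9.8750, -0.8750, -4.8750, 1.1250, 35.1250, -5.8750, -10.8750, -3.8750
Σ(xᵢ − x̄)² = 1524.8750 ⇒ m₂ = 1524.8750/8 = 190.60938
Σ(xᵢ − x̄)³ = 40710.8438 ⇒ m₃ = 40710.8438/8 = 5088.85547
m₂^(3/2) = 190.60938^(1.5) = 2631.57884
g₁ = m₃ / m₂^(3/2) = 5088.85547 / 2631.57884 ≈ 1.9338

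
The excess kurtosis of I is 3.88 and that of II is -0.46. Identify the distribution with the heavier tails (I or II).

Higher excess kurtosis ⇒ heavier tails relative to the normal distribution.
3.88 vs -0.46: the larger is 3.88, so I has heavier tails. (I is leptokurtic — heavier-than-normal tails; the other is platykurtic.)

I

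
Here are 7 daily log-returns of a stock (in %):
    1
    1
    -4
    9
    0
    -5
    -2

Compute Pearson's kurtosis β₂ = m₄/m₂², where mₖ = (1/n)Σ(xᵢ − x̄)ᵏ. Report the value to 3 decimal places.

3.187

x̄ = 0.0000
Σ(xᵢ − x̄)² = 128.0000 ⇒ m₂ = 18.28571
Σ(xᵢ − x̄)⁴ = 7460.0000 ⇒ m₄ = 1065.71429
m₂² = 334.36735
β₂ = m₄/m₂² = 1065.71429 / 334.36735 ≈ 3.187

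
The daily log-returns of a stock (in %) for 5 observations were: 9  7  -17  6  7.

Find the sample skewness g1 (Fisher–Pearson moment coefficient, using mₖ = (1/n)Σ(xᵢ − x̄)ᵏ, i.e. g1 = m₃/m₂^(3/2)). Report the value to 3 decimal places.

x̄ = (9 + 7 - 17 + 6 + 7) / 5 = 2.4000
deviations (xᵢ − x̄): 6.6000, 4.6000, -19.4000, 3.6000, 4.6000
Σ(xᵢ − x̄)² = 475.2000 ⇒ m₂ = 475.2000/5 = 95.04000
Σ(xᵢ − x̄)³ = -6772.5600 ⇒ m₃ = -6772.5600/5 = -1354.51200
m₂^(3/2) = 95.04000^(1.5) = 926.53033
g1 = m₃ / m₂^(3/2) = -1354.51200 / 926.53033 ≈ -1.462

-1.462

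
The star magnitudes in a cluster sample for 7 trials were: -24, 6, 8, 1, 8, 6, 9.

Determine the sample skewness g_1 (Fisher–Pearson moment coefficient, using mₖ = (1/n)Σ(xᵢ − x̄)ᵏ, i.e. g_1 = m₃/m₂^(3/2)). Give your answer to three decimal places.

-1.845

x̄ = (-24 + 6 + 8 + 1 + 8 + 6 + 9) / 7 = 2.0000
deviations (xᵢ − x̄): -26.0000, 4.0000, 6.0000, -1.0000, 6.0000, 4.0000, 7.0000
Σ(xᵢ − x̄)² = 830.0000 ⇒ m₂ = 830.0000/7 = 118.57143
Σ(xᵢ − x̄)³ = -16674.0000 ⇒ m₃ = -16674.0000/7 = -2382.00000
m₂^(3/2) = 118.57143^(1.5) = 1291.13032
g_1 = m₃ / m₂^(3/2) = -2382.00000 / 1291.13032 ≈ -1.845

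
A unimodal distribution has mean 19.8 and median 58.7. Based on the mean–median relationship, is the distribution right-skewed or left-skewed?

left-skewed

mean − median = 19.8 − 58.7 = -38.9
mean < median ⇒ the longer tail is on the left ⇒ left-skewed (negatively skewed).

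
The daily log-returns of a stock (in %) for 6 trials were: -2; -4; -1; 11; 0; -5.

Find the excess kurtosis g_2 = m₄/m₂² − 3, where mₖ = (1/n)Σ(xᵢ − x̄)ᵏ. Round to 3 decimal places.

0.519

x̄ = -0.1667
Σ(xᵢ − x̄)² = 166.8333 ⇒ m₂ = 27.80556
Σ(xᵢ − x̄)⁴ = 16322.1528 ⇒ m₄ = 2720.35880
m₂² = 773.14892
g_2 = m₄/m₂² − 3 = 3.51854 − 3 ≈ 0.519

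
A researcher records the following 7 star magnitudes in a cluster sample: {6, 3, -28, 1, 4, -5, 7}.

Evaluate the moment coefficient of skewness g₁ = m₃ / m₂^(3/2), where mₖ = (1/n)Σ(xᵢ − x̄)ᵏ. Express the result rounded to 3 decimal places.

-1.644

x̄ = (6 + 3 - 28 + 1 + 4 - 5 + 7) / 7 = -1.7143
deviations (xᵢ − x̄): 7.7143, 4.7143, -26.2857, 2.7143, 5.7143, -3.2857, 8.7143
Σ(xᵢ − x̄)² = 899.4286 ⇒ m₂ = 899.4286/7 = 128.48980
Σ(xᵢ − x̄)³ = -16765.1020 ⇒ m₃ = -16765.1020/7 = -2395.01458
m₂^(3/2) = 128.48980^(1.5) = 1456.47475
g₁ = m₃ / m₂^(3/2) = -2395.01458 / 1456.47475 ≈ -1.644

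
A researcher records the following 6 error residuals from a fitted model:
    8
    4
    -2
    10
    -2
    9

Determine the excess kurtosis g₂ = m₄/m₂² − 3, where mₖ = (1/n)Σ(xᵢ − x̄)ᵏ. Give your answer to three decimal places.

-1.609

x̄ = 4.5000
Σ(xᵢ − x̄)² = 147.5000 ⇒ m₂ = 24.58333
Σ(xᵢ − x̄)⁴ = 5045.3750 ⇒ m₄ = 840.89583
m₂² = 604.34028
g₂ = m₄/m₂² − 3 = 1.39143 − 3 ≈ -1.609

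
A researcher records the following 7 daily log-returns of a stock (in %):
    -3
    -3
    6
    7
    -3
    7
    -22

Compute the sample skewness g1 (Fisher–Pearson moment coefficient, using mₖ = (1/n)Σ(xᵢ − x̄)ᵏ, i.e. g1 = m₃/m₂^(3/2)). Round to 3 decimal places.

x̄ = (-3 - 3 + 6 + 7 - 3 + 7 - 22) / 7 = -1.5714
deviations (xᵢ − x̄): -1.4286, -1.4286, 7.5714, 8.5714, -1.4286, 8.5714, -20.4286
Σ(xᵢ − x̄)² = 627.7143 ⇒ m₂ = 627.7143/7 = 89.67347
Σ(xᵢ − x̄)³ = -6840.6122 ⇒ m₃ = -6840.6122/7 = -977.23032
m₂^(3/2) = 89.67347^(1.5) = 849.17257
g1 = m₃ / m₂^(3/2) = -977.23032 / 849.17257 ≈ -1.151

-1.151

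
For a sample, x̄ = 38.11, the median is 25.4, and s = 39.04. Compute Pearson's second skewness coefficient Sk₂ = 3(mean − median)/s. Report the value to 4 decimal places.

0.9767

Sk₂ = 3(38.11 − 25.4) / 39.04 = 3 × 12.7100 / 39.04
    = 38.1300 / 39.04 ≈ 0.9767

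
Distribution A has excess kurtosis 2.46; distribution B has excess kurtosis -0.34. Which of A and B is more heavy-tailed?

A

Higher excess kurtosis ⇒ heavier tails relative to the normal distribution.
2.46 vs -0.34: the larger is 2.46, so A has heavier tails. (A is leptokurtic — heavier-than-normal tails; the other is platykurtic.)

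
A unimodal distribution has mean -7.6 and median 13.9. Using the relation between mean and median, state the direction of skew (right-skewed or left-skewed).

left-skewed

mean − median = -7.6 − 13.9 = -21.5
mean < median ⇒ the longer tail is on the left ⇒ left-skewed (negatively skewed).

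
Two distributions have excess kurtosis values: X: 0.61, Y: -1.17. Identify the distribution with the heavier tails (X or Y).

Higher excess kurtosis ⇒ heavier tails relative to the normal distribution.
0.61 vs -1.17: the larger is 0.61, so X has heavier tails. (X is leptokurtic — heavier-than-normal tails; the other is platykurtic.)

X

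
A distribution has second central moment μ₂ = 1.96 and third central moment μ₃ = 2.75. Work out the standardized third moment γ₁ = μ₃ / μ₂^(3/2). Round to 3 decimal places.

1.002

σ = √μ₂ = √1.96 = 1.40000
σ³ = μ₂^(3/2) = 2.74400
γ₁ = μ₃/σ³ = 2.75 / 2.74400 ≈ 1.002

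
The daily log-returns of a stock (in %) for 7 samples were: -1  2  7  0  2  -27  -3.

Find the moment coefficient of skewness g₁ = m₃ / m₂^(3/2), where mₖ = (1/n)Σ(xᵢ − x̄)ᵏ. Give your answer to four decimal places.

-1.6936

x̄ = (-1 + 2 + 7 + 0 + 2 - 27 - 3) / 7 = -2.8571
deviations (xᵢ − x̄): 1.8571, 4.8571, 9.8571, 2.8571, 4.8571, -24.1429, -0.1429
Σ(xᵢ − x̄)² = 738.8571 ⇒ m₂ = 738.8571/7 = 105.55102
Σ(xᵢ − x̄)³ = -12855.6735 ⇒ m₃ = -12855.6735/7 = -1836.52478
m₂^(3/2) = 105.55102^(1.5) = 1084.41035
g₁ = m₃ / m₂^(3/2) = -1836.52478 / 1084.41035 ≈ -1.6936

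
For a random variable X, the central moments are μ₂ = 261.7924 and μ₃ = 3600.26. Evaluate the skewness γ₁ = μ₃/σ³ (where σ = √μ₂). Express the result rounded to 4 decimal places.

0.8500

σ = √μ₂ = √261.7924 = 16.18000
σ³ = μ₂^(3/2) = 4235.80103
γ₁ = μ₃/σ³ = 3600.26 / 4235.80103 ≈ 0.8500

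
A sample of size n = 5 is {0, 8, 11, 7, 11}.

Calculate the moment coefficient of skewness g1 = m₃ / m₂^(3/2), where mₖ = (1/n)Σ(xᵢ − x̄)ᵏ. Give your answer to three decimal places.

x̄ = (0 + 8 + 11 + 7 + 11) / 5 = 7.4000
deviations (xᵢ − x̄): -7.4000, 0.6000, 3.6000, -0.4000, 3.6000
Σ(xᵢ − x̄)² = 81.2000 ⇒ m₂ = 81.2000/5 = 16.24000
Σ(xᵢ − x̄)³ = -311.7600 ⇒ m₃ = -311.7600/5 = -62.35200
m₂^(3/2) = 16.24000^(1.5) = 65.44539
g1 = m₃ / m₂^(3/2) = -62.35200 / 65.44539 ≈ -0.953

-0.953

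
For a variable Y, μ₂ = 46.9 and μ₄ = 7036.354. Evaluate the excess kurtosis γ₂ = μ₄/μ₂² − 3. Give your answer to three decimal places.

0.199

μ₂² = 46.9² = 2199.61000
μ₄/μ₂² = 7036.354 / 2199.61000 = 3.19891
γ₂ = 3.19891 − 3 ≈ 0.199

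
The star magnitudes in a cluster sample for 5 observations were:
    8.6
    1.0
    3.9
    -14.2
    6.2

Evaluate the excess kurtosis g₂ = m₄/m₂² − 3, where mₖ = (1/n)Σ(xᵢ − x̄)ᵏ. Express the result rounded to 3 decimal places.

-0.208

x̄ = 1.1000
Σ(xᵢ − x̄)² = 324.2000 ⇒ m₂ = 64.84000
Σ(xᵢ − x̄)⁴ = 58700.1764 ⇒ m₄ = 11740.03528
m₂² = 4204.22560
g₂ = m₄/m₂² − 3 = 2.79244 − 3 ≈ -0.208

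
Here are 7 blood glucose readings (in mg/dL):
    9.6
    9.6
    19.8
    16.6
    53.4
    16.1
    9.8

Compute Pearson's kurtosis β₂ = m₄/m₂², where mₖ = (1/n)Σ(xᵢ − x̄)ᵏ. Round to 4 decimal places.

x̄ = 19.2714
Σ(xᵢ − x̄)² = 1459.0143 ⇒ m₂ = 208.43061
Σ(xᵢ − x̄)⁴ = 1382362.2851 ⇒ m₄ = 197480.32644
m₂² = 43443.32012
β₂ = m₄/m₂² = 197480.32644 / 43443.32012 ≈ 4.5457

4.5457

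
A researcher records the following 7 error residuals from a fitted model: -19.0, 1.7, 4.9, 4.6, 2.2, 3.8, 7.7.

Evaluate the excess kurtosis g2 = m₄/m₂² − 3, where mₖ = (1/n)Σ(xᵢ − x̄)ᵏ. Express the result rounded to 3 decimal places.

x̄ = 0.8429
Σ(xᵢ − x̄)² = 482.6571 ⇒ m₂ = 68.95102
Σ(xᵢ − x̄)⁴ = 157791.9146 ⇒ m₄ = 22541.70208
m₂² = 4754.24322
g2 = m₄/m₂² − 3 = 4.74139 − 3 ≈ 1.741

1.741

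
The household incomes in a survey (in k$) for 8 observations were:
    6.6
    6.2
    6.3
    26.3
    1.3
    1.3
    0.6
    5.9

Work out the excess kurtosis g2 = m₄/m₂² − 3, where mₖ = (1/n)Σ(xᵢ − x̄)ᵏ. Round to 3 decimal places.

x̄ = 6.8125
Σ(xᵢ − x̄)² = 480.6488 ⇒ m₂ = 60.08109
Σ(xᵢ − x̄)⁴ = 147556.9856 ⇒ m₄ = 18444.62319
m₂² = 3609.73783
g2 = m₄/m₂² − 3 = 5.10968 − 3 ≈ 2.110

2.110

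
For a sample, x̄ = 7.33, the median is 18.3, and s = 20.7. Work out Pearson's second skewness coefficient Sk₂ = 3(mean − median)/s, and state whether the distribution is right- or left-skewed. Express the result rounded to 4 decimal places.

-1.5899, left-skewed

Sk₂ = 3(7.33 − 18.3) / 20.7 = 3 × -10.9700 / 20.7
    = -32.9100 / 20.7 ≈ -1.5899
Sk₂ < 0 ⇒ mean < median ⇒ left-skewed (negative skew).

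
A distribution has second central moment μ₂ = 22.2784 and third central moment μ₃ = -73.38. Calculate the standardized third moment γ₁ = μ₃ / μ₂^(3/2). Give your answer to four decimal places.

-0.6978

σ = √μ₂ = √22.2784 = 4.72000
σ³ = μ₂^(3/2) = 105.15405
γ₁ = μ₃/σ³ = -73.38 / 105.15405 ≈ -0.6978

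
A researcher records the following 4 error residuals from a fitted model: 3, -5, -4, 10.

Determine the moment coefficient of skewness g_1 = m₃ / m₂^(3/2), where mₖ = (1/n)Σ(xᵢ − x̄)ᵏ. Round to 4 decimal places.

0.4489

x̄ = (3 - 5 - 4 + 10) / 4 = 1.0000
deviations (xᵢ − x̄): 2.0000, -6.0000, -5.0000, 9.0000
Σ(xᵢ − x̄)² = 146.0000 ⇒ m₂ = 146.0000/4 = 36.50000
Σ(xᵢ − x̄)³ = 396.0000 ⇒ m₃ = 396.0000/4 = 99.00000
m₂^(3/2) = 36.50000^(1.5) = 220.51559
g_1 = m₃ / m₂^(3/2) = 99.00000 / 220.51559 ≈ 0.4489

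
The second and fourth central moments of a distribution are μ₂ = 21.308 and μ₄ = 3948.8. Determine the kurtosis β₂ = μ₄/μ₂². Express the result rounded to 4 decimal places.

μ₂² = 21.308² = 454.03086
μ₄/μ₂² = 3948.8 / 454.03086 = 8.69721
β₂ ≈ 8.6972

8.6972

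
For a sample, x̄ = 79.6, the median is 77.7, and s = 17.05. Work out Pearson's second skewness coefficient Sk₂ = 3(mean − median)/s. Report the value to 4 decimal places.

0.3343

Sk₂ = 3(79.6 − 77.7) / 17.05 = 3 × 1.9000 / 17.05
    = 5.7000 / 17.05 ≈ 0.3343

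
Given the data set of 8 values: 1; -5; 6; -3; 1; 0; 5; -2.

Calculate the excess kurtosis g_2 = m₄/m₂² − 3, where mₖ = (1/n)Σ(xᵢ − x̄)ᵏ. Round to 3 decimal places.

-1.031

x̄ = 0.3750
Σ(xᵢ − x̄)² = 99.8750 ⇒ m₂ = 12.48438
Σ(xᵢ − x̄)⁴ = 2455.2441 ⇒ m₄ = 306.90552
m₂² = 155.85962
g_2 = m₄/m₂² − 3 = 1.96912 − 3 ≈ -1.031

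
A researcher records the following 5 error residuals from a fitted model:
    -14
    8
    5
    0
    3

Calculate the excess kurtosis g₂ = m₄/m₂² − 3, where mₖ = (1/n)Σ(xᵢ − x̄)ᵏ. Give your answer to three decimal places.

x̄ = 0.4000
Σ(xᵢ − x̄)² = 293.2000 ⇒ m₂ = 58.64000
Σ(xᵢ − x̄)⁴ = 46827.8560 ⇒ m₄ = 9365.57120
m₂² = 3438.64960
g₂ = m₄/m₂² − 3 = 2.72362 − 3 ≈ -0.276

-0.276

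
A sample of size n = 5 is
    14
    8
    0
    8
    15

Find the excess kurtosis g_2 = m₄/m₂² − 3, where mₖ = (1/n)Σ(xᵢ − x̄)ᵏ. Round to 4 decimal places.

-0.9543

x̄ = 9.0000
Σ(xᵢ − x̄)² = 144.0000 ⇒ m₂ = 28.80000
Σ(xᵢ − x̄)⁴ = 8484.0000 ⇒ m₄ = 1696.80000
m₂² = 829.44000
g_2 = m₄/m₂² − 3 = 2.04572 − 3 ≈ -0.9543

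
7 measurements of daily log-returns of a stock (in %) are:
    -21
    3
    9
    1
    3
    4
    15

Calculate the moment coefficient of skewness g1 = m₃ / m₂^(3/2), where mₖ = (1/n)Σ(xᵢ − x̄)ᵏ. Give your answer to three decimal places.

x̄ = (-21 + 3 + 9 + 1 + 3 + 4 + 15) / 7 = 2.0000
deviations (xᵢ − x̄): -23.0000, 1.0000, 7.0000, -1.0000, 1.0000, 2.0000, 13.0000
Σ(xᵢ − x̄)² = 754.0000 ⇒ m₂ = 754.0000/7 = 107.71429
Σ(xᵢ − x̄)³ = -9618.0000 ⇒ m₃ = -9618.0000/7 = -1374.00000
m₂^(3/2) = 107.71429^(1.5) = 1117.91803
g1 = m₃ / m₂^(3/2) = -1374.00000 / 1117.91803 ≈ -1.229

-1.229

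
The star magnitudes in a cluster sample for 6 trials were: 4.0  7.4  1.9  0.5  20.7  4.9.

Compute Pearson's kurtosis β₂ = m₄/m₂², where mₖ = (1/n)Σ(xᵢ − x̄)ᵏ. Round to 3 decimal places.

3.480

x̄ = 6.5667
Σ(xᵢ − x̄)² = 268.3933 ⇒ m₂ = 44.73222
Σ(xᵢ − x̄)⁴ = 41780.9422 ⇒ m₄ = 6963.49037
m₂² = 2000.97170
β₂ = m₄/m₂² = 6963.49037 / 2000.97170 ≈ 3.480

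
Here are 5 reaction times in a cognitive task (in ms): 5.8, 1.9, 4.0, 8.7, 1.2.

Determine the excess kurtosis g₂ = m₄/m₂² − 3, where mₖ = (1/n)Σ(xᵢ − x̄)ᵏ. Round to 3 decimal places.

-1.174

x̄ = 4.3200
Σ(xᵢ − x̄)² = 37.0680 ⇒ m₂ = 7.41360
Σ(xᵢ − x̄)⁴ = 501.9055 ⇒ m₄ = 100.38110
m₂² = 54.96146
g₂ = m₄/m₂² − 3 = 1.82639 − 3 ≈ -1.174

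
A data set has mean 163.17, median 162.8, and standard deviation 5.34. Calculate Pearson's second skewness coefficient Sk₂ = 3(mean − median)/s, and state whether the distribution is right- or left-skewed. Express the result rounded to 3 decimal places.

Sk₂ = 3(163.17 − 162.8) / 5.34 = 3 × 0.3700 / 5.34
    = 1.1100 / 5.34 ≈ 0.208
Sk₂ > 0 ⇒ mean > median ⇒ right-skewed (positive skew).

0.208, right-skewed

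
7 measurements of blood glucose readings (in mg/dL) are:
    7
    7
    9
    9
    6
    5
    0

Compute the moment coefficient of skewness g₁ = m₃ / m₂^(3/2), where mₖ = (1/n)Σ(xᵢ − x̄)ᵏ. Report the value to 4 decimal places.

-1.1441

x̄ = (7 + 7 + 9 + 9 + 6 + 5 + 0) / 7 = 6.1429
deviations (xᵢ − x̄): 0.8571, 0.8571, 2.8571, 2.8571, -0.1429, -1.1429, -6.1429
Σ(xᵢ − x̄)² = 56.8571 ⇒ m₂ = 56.8571/7 = 8.12245
Σ(xᵢ − x̄)³ = -185.3878 ⇒ m₃ = -185.3878/7 = -26.48397
m₂^(3/2) = 8.12245^(1.5) = 23.14891
g₁ = m₃ / m₂^(3/2) = -26.48397 / 23.14891 ≈ -1.1441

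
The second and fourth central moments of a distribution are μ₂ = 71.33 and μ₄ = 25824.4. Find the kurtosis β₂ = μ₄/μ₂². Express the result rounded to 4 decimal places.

5.0756

μ₂² = 71.33² = 5087.96890
μ₄/μ₂² = 25824.4 / 5087.96890 = 5.07558
β₂ ≈ 5.0756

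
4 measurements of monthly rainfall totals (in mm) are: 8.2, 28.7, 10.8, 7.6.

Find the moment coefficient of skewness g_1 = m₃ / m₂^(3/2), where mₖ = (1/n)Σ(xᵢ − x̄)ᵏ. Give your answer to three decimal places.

1.090

x̄ = (8.2 + 28.7 + 10.8 + 7.6) / 4 = 13.8250
deviations (xᵢ − x̄): -5.6250, 14.8750, -3.0250, -6.2250
Σ(xᵢ − x̄)² = 300.8075 ⇒ m₂ = 300.8075/4 = 75.20188
Σ(xᵢ − x̄)³ = 2844.4444 ⇒ m₃ = 2844.4444/4 = 711.11109
m₂^(3/2) = 75.20188^(1.5) = 652.14325
g_1 = m₃ / m₂^(3/2) = 711.11109 / 652.14325 ≈ 1.090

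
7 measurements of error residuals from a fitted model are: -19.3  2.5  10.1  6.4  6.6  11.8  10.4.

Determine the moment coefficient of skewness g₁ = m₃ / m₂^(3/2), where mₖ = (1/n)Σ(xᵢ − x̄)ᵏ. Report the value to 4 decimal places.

x̄ = (-19.3 + 2.5 + 10.1 + 6.4 + 6.6 + 11.8 + 10.4) / 7 = 4.0714
deviations (xᵢ − x̄): -23.3714, -1.5714, 6.0286, 2.3286, 2.5286, 7.7286, 6.3286
Σ(xᵢ − x̄)² = 696.6343 ⇒ m₂ = 696.6343/7 = 99.51918
Σ(xᵢ − x̄)³ = -11806.9163 ⇒ m₃ = -11806.9163/7 = -1686.70233
m₂^(3/2) = 99.51918^(1.5) = 992.79643
g₁ = m₃ / m₂^(3/2) = -1686.70233 / 992.79643 ≈ -1.6989

-1.6989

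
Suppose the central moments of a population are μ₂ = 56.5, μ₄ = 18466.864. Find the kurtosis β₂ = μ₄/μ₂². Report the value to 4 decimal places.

5.7849

μ₂² = 56.5² = 3192.25000
μ₄/μ₂² = 18466.864 / 3192.25000 = 5.78491
β₂ ≈ 5.7849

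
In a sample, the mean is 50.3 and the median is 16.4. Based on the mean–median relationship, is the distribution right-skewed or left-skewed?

mean − median = 50.3 − 16.4 = 33.9
mean > median ⇒ the longer tail is on the right ⇒ right-skewed (positively skewed).

right-skewed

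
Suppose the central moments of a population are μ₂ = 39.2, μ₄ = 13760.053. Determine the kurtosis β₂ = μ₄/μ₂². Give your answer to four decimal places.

8.9546

μ₂² = 39.2² = 1536.64000
μ₄/μ₂² = 13760.053 / 1536.64000 = 8.95464
β₂ ≈ 8.9546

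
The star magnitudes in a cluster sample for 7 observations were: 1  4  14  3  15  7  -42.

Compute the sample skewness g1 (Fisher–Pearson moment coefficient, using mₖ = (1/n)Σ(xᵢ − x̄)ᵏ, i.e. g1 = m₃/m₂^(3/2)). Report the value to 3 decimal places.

x̄ = (1 + 4 + 14 + 3 + 15 + 7 - 42) / 7 = 0.2857
deviations (xᵢ − x̄): 0.7143, 3.7143, 13.7143, 2.7143, 14.7143, 6.7143, -42.2857
Σ(xᵢ − x̄)² = 2259.4286 ⇒ m₂ = 2259.4286/7 = 322.77551
Σ(xᵢ − x̄)³ = -69470.8163 ⇒ m₃ = -69470.8163/7 = -9924.40233
m₂^(3/2) = 322.77551^(1.5) = 5798.97003
g1 = m₃ / m₂^(3/2) = -9924.40233 / 5798.97003 ≈ -1.711

-1.711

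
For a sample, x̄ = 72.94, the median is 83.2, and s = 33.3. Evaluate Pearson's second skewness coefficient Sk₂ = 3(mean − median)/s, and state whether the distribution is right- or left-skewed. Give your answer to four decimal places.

Sk₂ = 3(72.94 − 83.2) / 33.3 = 3 × -10.2600 / 33.3
    = -30.7800 / 33.3 ≈ -0.9243
Sk₂ < 0 ⇒ mean < median ⇒ left-skewed (negative skew).

-0.9243, left-skewed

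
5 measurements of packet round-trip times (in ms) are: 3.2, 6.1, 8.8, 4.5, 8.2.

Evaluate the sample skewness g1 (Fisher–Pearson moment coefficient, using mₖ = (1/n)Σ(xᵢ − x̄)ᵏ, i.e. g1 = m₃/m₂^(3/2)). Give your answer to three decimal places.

x̄ = (3.2 + 6.1 + 8.8 + 4.5 + 8.2) / 5 = 6.1600
deviations (xᵢ − x̄): -2.9600, -0.0600, 2.6400, -1.6600, 2.0400
Σ(xᵢ − x̄)² = 22.6520 ⇒ m₂ = 22.6520/5 = 4.53040
Σ(xᵢ − x̄)³ = -3.6194 ⇒ m₃ = -3.6194/5 = -0.72389
m₂^(3/2) = 4.53040^(1.5) = 9.64284
g1 = m₃ / m₂^(3/2) = -0.72389 / 9.64284 ≈ -0.075

-0.075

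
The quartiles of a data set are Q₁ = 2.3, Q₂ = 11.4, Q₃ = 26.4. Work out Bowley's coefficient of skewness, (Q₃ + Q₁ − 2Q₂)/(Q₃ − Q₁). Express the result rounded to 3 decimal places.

numerator: Q₃ + Q₁ − 2Q₂ = 26.4 + 2.3 − 2×11.4 = 5.9000
denominator: Q₃ − Q₁ = 26.4 − 2.3 = 24.1000
Bowley skewness = 5.9000 / 24.1000 ≈ 0.245

0.245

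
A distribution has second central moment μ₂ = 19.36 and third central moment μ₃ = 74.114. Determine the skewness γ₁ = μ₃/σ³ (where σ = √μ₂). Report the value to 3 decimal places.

σ = √μ₂ = √19.36 = 4.40000
σ³ = μ₂^(3/2) = 85.18400
γ₁ = μ₃/σ³ = 74.114 / 85.18400 ≈ 0.870

0.870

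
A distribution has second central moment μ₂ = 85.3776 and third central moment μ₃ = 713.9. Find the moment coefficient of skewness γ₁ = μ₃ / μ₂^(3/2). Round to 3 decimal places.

σ = √μ₂ = √85.3776 = 9.24000
σ³ = μ₂^(3/2) = 788.88902
γ₁ = μ₃/σ³ = 713.9 / 788.88902 ≈ 0.905

0.905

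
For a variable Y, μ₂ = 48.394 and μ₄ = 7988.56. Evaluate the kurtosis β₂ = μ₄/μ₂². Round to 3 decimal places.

3.411

μ₂² = 48.394² = 2341.97924
μ₄/μ₂² = 7988.56 / 2341.97924 = 3.41103
β₂ ≈ 3.411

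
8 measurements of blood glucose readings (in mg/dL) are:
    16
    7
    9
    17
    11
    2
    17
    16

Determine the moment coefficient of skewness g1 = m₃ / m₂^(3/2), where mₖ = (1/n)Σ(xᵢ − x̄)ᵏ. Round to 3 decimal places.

x̄ = (16 + 7 + 9 + 17 + 11 + 2 + 17 + 16) / 8 = 11.8750
deviations (xᵢ − x̄): 4.1250, -4.8750, -2.8750, 5.1250, -0.8750, -9.8750, 5.1250, 4.1250
Σ(xᵢ − x̄)² = 216.8750 ⇒ m₂ = 216.8750/8 = 27.10938
Σ(xᵢ − x̄)³ = -693.6563 ⇒ m₃ = -693.6563/8 = -86.70703
m₂^(3/2) = 27.10938^(1.5) = 141.14947
g1 = m₃ / m₂^(3/2) = -86.70703 / 141.14947 ≈ -0.614

-0.614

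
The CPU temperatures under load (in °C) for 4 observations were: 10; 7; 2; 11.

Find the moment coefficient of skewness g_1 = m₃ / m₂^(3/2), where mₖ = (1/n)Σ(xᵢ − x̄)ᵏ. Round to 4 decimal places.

-0.6297

x̄ = (10 + 7 + 2 + 11) / 4 = 7.5000
deviations (xᵢ − x̄): 2.5000, -0.5000, -5.5000, 3.5000
Σ(xᵢ − x̄)² = 49.0000 ⇒ m₂ = 49.0000/4 = 12.25000
Σ(xᵢ − x̄)³ = -108.0000 ⇒ m₃ = -108.0000/4 = -27.00000
m₂^(3/2) = 12.25000^(1.5) = 42.87500
g_1 = m₃ / m₂^(3/2) = -27.00000 / 42.87500 ≈ -0.6297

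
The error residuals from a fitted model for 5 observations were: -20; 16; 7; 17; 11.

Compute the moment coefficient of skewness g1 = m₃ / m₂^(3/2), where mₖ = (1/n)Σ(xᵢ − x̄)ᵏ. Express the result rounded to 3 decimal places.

-1.250

x̄ = (-20 + 16 + 7 + 17 + 11) / 5 = 6.2000
deviations (xᵢ − x̄): -26.2000, 9.8000, 0.8000, 10.8000, 4.8000
Σ(xᵢ − x̄)² = 922.8000 ⇒ m₂ = 922.8000/5 = 184.56000
Σ(xᵢ − x̄)³ = -15672.7200 ⇒ m₃ = -15672.7200/5 = -3134.54400
m₂^(3/2) = 184.56000^(1.5) = 2507.30041
g1 = m₃ / m₂^(3/2) = -3134.54400 / 2507.30041 ≈ -1.250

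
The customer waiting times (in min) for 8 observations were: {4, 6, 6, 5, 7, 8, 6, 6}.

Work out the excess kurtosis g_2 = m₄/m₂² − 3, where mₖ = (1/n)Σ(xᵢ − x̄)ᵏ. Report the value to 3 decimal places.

x̄ = 6.0000
Σ(xᵢ − x̄)² = 10.0000 ⇒ m₂ = 1.25000
Σ(xᵢ − x̄)⁴ = 34.0000 ⇒ m₄ = 4.25000
m₂² = 1.56250
g_2 = m₄/m₂² − 3 = 2.72000 − 3 ≈ -0.280

-0.280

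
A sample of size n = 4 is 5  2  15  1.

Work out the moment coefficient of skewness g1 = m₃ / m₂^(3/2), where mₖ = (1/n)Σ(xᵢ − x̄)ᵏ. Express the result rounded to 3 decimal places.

x̄ = (5 + 2 + 15 + 1) / 4 = 5.7500
deviations (xᵢ − x̄): -0.7500, -3.7500, 9.2500, -4.7500
Σ(xᵢ − x̄)² = 122.7500 ⇒ m₂ = 122.7500/4 = 30.68750
Σ(xᵢ − x̄)³ = 631.1250 ⇒ m₃ = 631.1250/4 = 157.78125
m₂^(3/2) = 30.68750^(1.5) = 169.99739
g1 = m₃ / m₂^(3/2) = 157.78125 / 169.99739 ≈ 0.928

0.928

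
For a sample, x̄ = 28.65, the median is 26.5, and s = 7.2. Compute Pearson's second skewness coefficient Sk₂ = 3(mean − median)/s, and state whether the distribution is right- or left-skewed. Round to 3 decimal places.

Sk₂ = 3(28.65 − 26.5) / 7.2 = 3 × 2.1500 / 7.2
    = 6.4500 / 7.2 ≈ 0.896
Sk₂ > 0 ⇒ mean > median ⇒ right-skewed (positive skew).

0.896, right-skewed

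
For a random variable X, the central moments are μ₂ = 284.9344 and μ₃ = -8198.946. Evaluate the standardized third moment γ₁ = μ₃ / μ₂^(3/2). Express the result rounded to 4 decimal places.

σ = √μ₂ = √284.9344 = 16.88000
σ³ = μ₂^(3/2) = 4809.69267
γ₁ = μ₃/σ³ = -8198.946 / 4809.69267 ≈ -1.7047

-1.7047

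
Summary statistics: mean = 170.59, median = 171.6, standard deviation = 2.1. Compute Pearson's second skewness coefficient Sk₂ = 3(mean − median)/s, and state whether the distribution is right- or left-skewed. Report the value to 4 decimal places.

-1.4429, left-skewed

Sk₂ = 3(170.59 − 171.6) / 2.1 = 3 × -1.0100 / 2.1
    = -3.0300 / 2.1 ≈ -1.4429
Sk₂ < 0 ⇒ mean < median ⇒ left-skewed (negative skew).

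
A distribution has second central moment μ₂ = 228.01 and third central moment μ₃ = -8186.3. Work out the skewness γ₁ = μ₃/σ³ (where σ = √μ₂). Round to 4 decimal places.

σ = √μ₂ = √228.01 = 15.10000
σ³ = μ₂^(3/2) = 3442.95100
γ₁ = μ₃/σ³ = -8186.3 / 3442.95100 ≈ -2.3777

-2.3777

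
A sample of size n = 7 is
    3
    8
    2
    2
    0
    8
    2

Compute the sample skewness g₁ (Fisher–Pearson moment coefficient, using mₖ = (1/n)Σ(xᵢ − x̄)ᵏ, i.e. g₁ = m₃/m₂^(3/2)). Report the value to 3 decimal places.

x̄ = (3 + 8 + 2 + 2 + 0 + 8 + 2) / 7 = 3.5714
deviations (xᵢ − x̄): -0.5714, 4.4286, -1.5714, -1.5714, -3.5714, 4.4286, -1.5714
Σ(xᵢ − x̄)² = 59.7143 ⇒ m₂ = 59.7143/7 = 8.53061
Σ(xᵢ − x̄)³ = 116.3265 ⇒ m₃ = 116.3265/7 = 16.61808
m₂^(3/2) = 8.53061^(1.5) = 24.91554
g₁ = m₃ / m₂^(3/2) = 16.61808 / 24.91554 ≈ 0.667

0.667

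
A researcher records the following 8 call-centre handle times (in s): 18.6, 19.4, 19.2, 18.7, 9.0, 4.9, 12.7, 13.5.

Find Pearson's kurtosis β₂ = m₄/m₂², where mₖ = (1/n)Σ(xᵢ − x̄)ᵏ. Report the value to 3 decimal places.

x̄ = 14.5000
Σ(xᵢ − x̄)² = 207.2000 ⇒ m₂ = 25.90000
Σ(xᵢ − x̄)⁴ = 11078.2196 ⇒ m₄ = 1384.77745
m₂² = 670.81000
β₂ = m₄/m₂² = 1384.77745 / 670.81000 ≈ 2.064

2.064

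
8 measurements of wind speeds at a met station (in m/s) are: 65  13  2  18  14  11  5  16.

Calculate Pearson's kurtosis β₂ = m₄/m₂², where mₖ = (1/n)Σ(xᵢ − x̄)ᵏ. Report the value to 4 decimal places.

x̄ = 18.0000
Σ(xᵢ − x̄)² = 2728.0000 ⇒ m₂ = 341.00000
Σ(xᵢ − x̄)⁴ = 4977076.0000 ⇒ m₄ = 622134.50000
m₂² = 116281.00000
β₂ = m₄/m₂² = 622134.50000 / 116281.00000 ≈ 5.3503

5.3503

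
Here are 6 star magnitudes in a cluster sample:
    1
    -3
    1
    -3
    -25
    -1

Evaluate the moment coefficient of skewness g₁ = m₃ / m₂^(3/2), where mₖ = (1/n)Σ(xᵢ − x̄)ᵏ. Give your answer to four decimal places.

-1.6604

x̄ = (1 - 3 + 1 - 3 - 25 - 1) / 6 = -5.0000
deviations (xᵢ − x̄): 6.0000, 2.0000, 6.0000, 2.0000, -20.0000, 4.0000
Σ(xᵢ − x̄)² = 496.0000 ⇒ m₂ = 496.0000/6 = 82.66667
Σ(xᵢ − x̄)³ = -7488.0000 ⇒ m₃ = -7488.0000/6 = -1248.00000
m₂^(3/2) = 82.66667^(1.5) = 751.61535
g₁ = m₃ / m₂^(3/2) = -1248.00000 / 751.61535 ≈ -1.6604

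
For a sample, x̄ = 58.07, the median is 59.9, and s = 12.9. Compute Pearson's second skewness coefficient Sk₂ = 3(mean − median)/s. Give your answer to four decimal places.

-0.4256

Sk₂ = 3(58.07 − 59.9) / 12.9 = 3 × -1.8300 / 12.9
    = -5.4900 / 12.9 ≈ -0.4256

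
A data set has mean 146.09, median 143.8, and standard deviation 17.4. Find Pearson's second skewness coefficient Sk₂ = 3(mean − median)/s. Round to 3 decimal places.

Sk₂ = 3(146.09 − 143.8) / 17.4 = 3 × 2.2900 / 17.4
    = 6.8700 / 17.4 ≈ 0.395

0.395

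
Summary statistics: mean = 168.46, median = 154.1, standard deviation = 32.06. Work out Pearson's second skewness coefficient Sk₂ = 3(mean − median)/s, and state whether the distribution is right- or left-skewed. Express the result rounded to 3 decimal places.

Sk₂ = 3(168.46 − 154.1) / 32.06 = 3 × 14.3600 / 32.06
    = 43.0800 / 32.06 ≈ 1.344
Sk₂ > 0 ⇒ mean > median ⇒ right-skewed (positive skew).

1.344, right-skewed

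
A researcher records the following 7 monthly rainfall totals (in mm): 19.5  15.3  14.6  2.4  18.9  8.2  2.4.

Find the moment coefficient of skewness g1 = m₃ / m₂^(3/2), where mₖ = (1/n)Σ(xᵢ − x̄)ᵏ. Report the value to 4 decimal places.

x̄ = (19.5 + 15.3 + 14.6 + 2.4 + 18.9 + 8.2 + 2.4) / 7 = 11.6143
deviations (xᵢ − x̄): 7.8857, 3.6857, 2.9857, -9.2143, 7.2857, -3.4143, -9.2143
Σ(xᵢ − x̄)² = 319.2286 ⇒ m₂ = 319.2286/7 = 45.60408
Σ(xᵢ − x̄)³ = -650.6522 ⇒ m₃ = -650.6522/7 = -92.95032
m₂^(3/2) = 45.60408^(1.5) = 307.96799
g1 = m₃ / m₂^(3/2) = -92.95032 / 307.96799 ≈ -0.3018

-0.3018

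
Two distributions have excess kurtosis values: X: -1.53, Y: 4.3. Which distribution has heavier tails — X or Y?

Y

Higher excess kurtosis ⇒ heavier tails relative to the normal distribution.
-1.53 vs 4.3: the larger is 4.3, so Y has heavier tails. (Y is leptokurtic — heavier-than-normal tails; the other is platykurtic.)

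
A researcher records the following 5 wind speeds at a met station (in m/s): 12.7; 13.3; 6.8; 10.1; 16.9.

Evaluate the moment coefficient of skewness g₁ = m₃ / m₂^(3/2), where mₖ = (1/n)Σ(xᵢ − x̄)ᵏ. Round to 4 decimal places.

-0.1068

x̄ = (12.7 + 13.3 + 6.8 + 10.1 + 16.9) / 5 = 11.9600
deviations (xᵢ − x̄): 0.7400, 1.3400, -5.1600, -1.8600, 4.9400
Σ(xᵢ − x̄)² = 56.8320 ⇒ m₂ = 56.8320/5 = 11.36640
Σ(xᵢ − x̄)³ = -20.4578 ⇒ m₃ = -20.4578/5 = -4.09157
m₂^(3/2) = 11.36640^(1.5) = 38.32079
g₁ = m₃ / m₂^(3/2) = -4.09157 / 38.32079 ≈ -0.1068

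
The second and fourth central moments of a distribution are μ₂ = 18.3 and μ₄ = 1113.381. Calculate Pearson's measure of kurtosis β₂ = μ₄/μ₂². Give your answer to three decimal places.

μ₂² = 18.3² = 334.89000
μ₄/μ₂² = 1113.381 / 334.89000 = 3.32462
β₂ ≈ 3.325

3.325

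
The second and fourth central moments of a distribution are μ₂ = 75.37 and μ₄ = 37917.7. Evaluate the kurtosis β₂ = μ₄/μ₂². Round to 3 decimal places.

6.675

μ₂² = 75.37² = 5680.63690
μ₄/μ₂² = 37917.7 / 5680.63690 = 6.67490
β₂ ≈ 6.675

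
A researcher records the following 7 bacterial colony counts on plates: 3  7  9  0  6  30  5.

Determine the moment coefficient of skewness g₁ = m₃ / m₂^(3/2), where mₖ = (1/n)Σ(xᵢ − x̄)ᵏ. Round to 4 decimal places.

1.6743

x̄ = (3 + 7 + 9 + 0 + 6 + 30 + 5) / 7 = 8.5714
deviations (xᵢ − x̄): -5.5714, -1.5714, 0.4286, -8.5714, -2.5714, 21.4286, -3.5714
Σ(xᵢ − x̄)² = 585.7143 ⇒ m₂ = 585.7143/7 = 83.67347
Σ(xᵢ − x̄)³ = 8970.6122 ⇒ m₃ = 8970.6122/7 = 1281.51603
m₂^(3/2) = 83.67347^(1.5) = 765.38803
g₁ = m₃ / m₂^(3/2) = 1281.51603 / 765.38803 ≈ 1.6743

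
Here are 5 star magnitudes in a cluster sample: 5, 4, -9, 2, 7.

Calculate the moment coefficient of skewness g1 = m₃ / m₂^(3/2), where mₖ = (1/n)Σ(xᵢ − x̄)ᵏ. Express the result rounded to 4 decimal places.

x̄ = (5 + 4 - 9 + 2 + 7) / 5 = 1.8000
deviations (xᵢ − x̄): 3.2000, 2.2000, -10.8000, 0.2000, 5.2000
Σ(xᵢ − x̄)² = 158.8000 ⇒ m₂ = 158.8000/5 = 31.76000
Σ(xᵢ − x̄)³ = -1075.6800 ⇒ m₃ = -1075.6800/5 = -215.13600
m₂^(3/2) = 31.76000^(1.5) = 178.98669
g1 = m₃ / m₂^(3/2) = -215.13600 / 178.98669 ≈ -1.2020

-1.2020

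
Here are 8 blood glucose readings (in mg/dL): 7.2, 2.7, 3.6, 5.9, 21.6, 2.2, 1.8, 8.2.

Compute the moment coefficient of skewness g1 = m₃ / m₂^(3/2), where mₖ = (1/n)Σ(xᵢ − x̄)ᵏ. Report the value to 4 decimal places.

x̄ = (7.2 + 2.7 + 3.6 + 5.9 + 21.6 + 2.2 + 1.8 + 8.2) / 8 = 6.6500
deviations (xᵢ − x̄): 0.5500, -3.9500, -3.0500, -0.7500, 14.9500, -4.4500, -4.8500, 1.5500
Σ(xᵢ − x̄)² = 295.0000 ⇒ m₂ = 295.0000/8 = 36.87500
Σ(xᵢ − x̄)³ = 3052.6230 ⇒ m₃ = 3052.6230/8 = 381.57788
m₂^(3/2) = 36.87500^(1.5) = 223.92266
g1 = m₃ / m₂^(3/2) = 381.57788 / 223.92266 ≈ 1.7041

1.7041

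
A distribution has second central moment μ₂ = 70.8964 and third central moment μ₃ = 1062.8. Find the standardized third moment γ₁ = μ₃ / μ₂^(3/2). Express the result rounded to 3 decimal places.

1.780

σ = √μ₂ = √70.8964 = 8.42000
σ³ = μ₂^(3/2) = 596.94769
γ₁ = μ₃/σ³ = 1062.8 / 596.94769 ≈ 1.780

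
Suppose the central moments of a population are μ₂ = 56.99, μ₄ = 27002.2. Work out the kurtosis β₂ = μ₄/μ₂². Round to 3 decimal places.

8.314

μ₂² = 56.99² = 3247.86010
μ₄/μ₂² = 27002.2 / 3247.86010 = 8.31384
β₂ ≈ 8.314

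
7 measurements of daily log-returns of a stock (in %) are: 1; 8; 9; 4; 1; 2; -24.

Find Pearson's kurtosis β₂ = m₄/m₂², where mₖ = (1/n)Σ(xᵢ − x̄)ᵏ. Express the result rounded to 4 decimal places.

x̄ = 0.1429
Σ(xᵢ − x̄)² = 742.8571 ⇒ m₂ = 106.12245
Σ(xᵢ − x̄)⁴ = 349945.9708 ⇒ m₄ = 49992.28155
m₂² = 11261.97418
β₂ = m₄/m₂² = 49992.28155 / 11261.97418 ≈ 4.4390

4.4390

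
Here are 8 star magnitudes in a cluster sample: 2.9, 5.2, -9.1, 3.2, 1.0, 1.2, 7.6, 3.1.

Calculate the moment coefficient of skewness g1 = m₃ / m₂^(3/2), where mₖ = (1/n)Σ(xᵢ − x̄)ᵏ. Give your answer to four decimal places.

-1.4056

x̄ = (2.9 + 5.2 - 9.1 + 3.2 + 1.0 + 1.2 + 7.6 + 3.1) / 8 = 1.8875
deviations (xᵢ − x̄): 1.0125, 3.3125, -10.9875, 1.3125, -0.8875, -0.6875, 5.7125, 1.2125
Σ(xᵢ − x̄)² = 169.8087 ⇒ m₂ = 169.8087/8 = 21.22609
Σ(xᵢ − x̄)³ = -1099.6492 ⇒ m₃ = -1099.6492/8 = -137.45614
m₂^(3/2) = 21.22609^(1.5) = 97.79240
g1 = m₃ / m₂^(3/2) = -137.45614 / 97.79240 ≈ -1.4056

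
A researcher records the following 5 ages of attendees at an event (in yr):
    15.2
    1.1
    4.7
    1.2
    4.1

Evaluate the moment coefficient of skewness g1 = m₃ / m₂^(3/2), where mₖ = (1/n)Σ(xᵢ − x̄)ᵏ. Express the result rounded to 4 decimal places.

x̄ = (15.2 + 1.1 + 4.7 + 1.2 + 4.1) / 5 = 5.2600
deviations (xᵢ − x̄): 9.9400, -4.1600, -0.5600, -4.0600, -1.1600
Σ(xᵢ − x̄)² = 134.2520 ⇒ m₂ = 134.2520/5 = 26.85040
Σ(xᵢ − x̄)³ = 841.4566 ⇒ m₃ = 841.4566/5 = 168.29131
m₂^(3/2) = 26.85040^(1.5) = 139.13172
g1 = m₃ / m₂^(3/2) = 168.29131 / 139.13172 ≈ 1.2096

1.2096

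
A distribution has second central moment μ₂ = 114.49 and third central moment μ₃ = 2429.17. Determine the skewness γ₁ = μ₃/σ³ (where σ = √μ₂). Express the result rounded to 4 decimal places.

1.9829

σ = √μ₂ = √114.49 = 10.70000
σ³ = μ₂^(3/2) = 1225.04300
γ₁ = μ₃/σ³ = 2429.17 / 1225.04300 ≈ 1.9829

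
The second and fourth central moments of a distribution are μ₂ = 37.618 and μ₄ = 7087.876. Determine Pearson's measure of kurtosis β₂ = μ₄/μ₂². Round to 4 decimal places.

μ₂² = 37.618² = 1415.11392
μ₄/μ₂² = 7087.876 / 1415.11392 = 5.00870
β₂ ≈ 5.0087

5.0087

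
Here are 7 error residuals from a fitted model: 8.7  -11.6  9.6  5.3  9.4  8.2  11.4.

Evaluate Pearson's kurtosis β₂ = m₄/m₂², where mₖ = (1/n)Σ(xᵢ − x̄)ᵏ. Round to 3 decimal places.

4.670

x̄ = 5.8571
Σ(xᵢ − x̄)² = 375.9171 ⇒ m₂ = 53.70245
Σ(xᵢ − x̄)⁴ = 94266.9425 ⇒ m₄ = 13466.70607
m₂² = 2883.95303
β₂ = m₄/m₂² = 13466.70607 / 2883.95303 ≈ 4.670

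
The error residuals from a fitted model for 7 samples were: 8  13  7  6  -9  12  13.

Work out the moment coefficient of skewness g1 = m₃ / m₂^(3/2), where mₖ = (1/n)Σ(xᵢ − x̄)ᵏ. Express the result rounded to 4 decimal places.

x̄ = (8 + 13 + 7 + 6 - 9 + 12 + 13) / 7 = 7.1429
deviations (xᵢ − x̄): 0.8571, 5.8571, -0.1429, -1.1429, -16.1429, 4.8571, 5.8571
Σ(xᵢ − x̄)² = 354.8571 ⇒ m₂ = 354.8571/7 = 50.69388
Σ(xᵢ − x̄)³ = -3691.1020 ⇒ m₃ = -3691.1020/7 = -527.30029
m₂^(3/2) = 50.69388^(1.5) = 360.93855
g1 = m₃ / m₂^(3/2) = -527.30029 / 360.93855 ≈ -1.4609

-1.4609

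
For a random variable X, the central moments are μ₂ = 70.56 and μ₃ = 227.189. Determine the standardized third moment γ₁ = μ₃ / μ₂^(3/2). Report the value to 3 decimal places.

0.383

σ = √μ₂ = √70.56 = 8.40000
σ³ = μ₂^(3/2) = 592.70400
γ₁ = μ₃/σ³ = 227.189 / 592.70400 ≈ 0.383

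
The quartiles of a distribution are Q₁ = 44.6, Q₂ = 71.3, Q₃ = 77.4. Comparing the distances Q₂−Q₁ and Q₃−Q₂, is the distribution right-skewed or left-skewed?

Q₂ − Q₁ = 26.7;  Q₃ − Q₂ = 6.1
Q₂ − Q₁ > Q₃ − Q₂ ⇒ the lower half is more spread out ⇒ left-skewed.

left-skewed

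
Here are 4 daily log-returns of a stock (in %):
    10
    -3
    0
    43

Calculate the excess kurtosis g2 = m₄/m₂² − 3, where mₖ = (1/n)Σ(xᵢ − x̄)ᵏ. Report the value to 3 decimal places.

x̄ = 12.5000
Σ(xᵢ − x̄)² = 1333.0000 ⇒ m₂ = 333.25000
Σ(xᵢ − x̄)⁴ = 947538.2500 ⇒ m₄ = 236884.56250
m₂² = 111055.56250
g2 = m₄/m₂² − 3 = 2.13303 − 3 ≈ -0.867

-0.867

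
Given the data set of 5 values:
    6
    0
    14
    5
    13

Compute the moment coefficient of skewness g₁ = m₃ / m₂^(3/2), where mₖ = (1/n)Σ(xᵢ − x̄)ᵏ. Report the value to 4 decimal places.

-0.0571

x̄ = (6 + 0 + 14 + 5 + 13) / 5 = 7.6000
deviations (xᵢ − x̄): -1.6000, -7.6000, 6.4000, -2.6000, 5.4000
Σ(xᵢ − x̄)² = 137.2000 ⇒ m₂ = 137.2000/5 = 27.44000
Σ(xᵢ − x̄)³ = -41.0400 ⇒ m₃ = -41.0400/5 = -8.20800
m₂^(3/2) = 27.44000^(1.5) = 143.73951
g₁ = m₃ / m₂^(3/2) = -8.20800 / 143.73951 ≈ -0.0571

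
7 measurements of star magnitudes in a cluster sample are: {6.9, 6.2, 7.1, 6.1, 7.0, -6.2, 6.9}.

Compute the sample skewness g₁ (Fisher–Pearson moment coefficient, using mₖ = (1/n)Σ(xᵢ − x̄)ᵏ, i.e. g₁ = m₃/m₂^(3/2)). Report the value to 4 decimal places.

-2.0136

x̄ = (6.9 + 6.2 + 7.1 + 6.1 + 7.0 - 6.2 + 6.9) / 7 = 4.8571
deviations (xᵢ − x̄): 2.0429, 1.3429, 2.2429, 1.2429, 2.1429, -11.0571, 2.0429
Σ(xᵢ − x̄)² = 143.5771 ⇒ m₂ = 143.5771/7 = 20.51102
Σ(xᵢ − x̄)³ = -1309.3365 ⇒ m₃ = -1309.3365/7 = -187.04808
m₂^(3/2) = 20.51102^(1.5) = 92.89255
g₁ = m₃ / m₂^(3/2) = -187.04808 / 92.89255 ≈ -2.0136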